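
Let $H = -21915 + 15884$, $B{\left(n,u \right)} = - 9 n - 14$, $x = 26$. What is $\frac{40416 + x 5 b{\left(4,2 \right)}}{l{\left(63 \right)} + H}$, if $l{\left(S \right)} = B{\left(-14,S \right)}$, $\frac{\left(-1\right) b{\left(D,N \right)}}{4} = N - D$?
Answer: $- \frac{41456}{5919} \approx -7.0039$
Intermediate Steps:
$b{\left(D,N \right)} = - 4 N + 4 D$ ($b{\left(D,N \right)} = - 4 \left(N - D\right) = - 4 N + 4 D$)
$B{\left(n,u \right)} = -14 - 9 n$
$l{\left(S \right)} = 112$ ($l{\left(S \right)} = -14 - -126 = -14 + 126 = 112$)
$H = -6031$
$\frac{40416 + x 5 b{\left(4,2 \right)}}{l{\left(63 \right)} + H} = \frac{40416 + 26 \cdot 5 \left(\left(-4\right) 2 + 4 \cdot 4\right)}{112 - 6031} = \frac{40416 + 130 \left(-8 + 16\right)}{-5919} = \left(40416 + 130 \cdot 8\right) \left(- \frac{1}{5919}\right) = \left(40416 + 1040\right) \left(- \frac{1}{5919}\right) = 41456 \left(- \frac{1}{5919}\right) = - \frac{41456}{5919}$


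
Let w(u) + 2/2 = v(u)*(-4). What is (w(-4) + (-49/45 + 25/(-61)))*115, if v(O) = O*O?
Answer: -4198397/549 ≈ -7647.4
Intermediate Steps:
v(O) = O²
w(u) = -1 - 4*u² (w(u) = -1 + u²*(-4) = -1 - 4*u²)
(w(-4) + (-49/45 + 25/(-61)))*115 = ((-1 - 4*(-4)²) + (-49/45 + 25/(-61)))*115 = ((-1 - 4*16) + (-49*1/45 + 25*(-1/61)))*115 = ((-1 - 64) + (-49/45 - 25/61))*115 = (-65 - 4114/2745)*115 = -182539/2745*115 = -4198397/549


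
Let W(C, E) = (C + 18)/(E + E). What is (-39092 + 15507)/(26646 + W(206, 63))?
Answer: -42453/47966 ≈ -0.88506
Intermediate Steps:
W(C, E) = (18 + C)/(2*E) (W(C, E) = (18 + C)/((2*E)) = (18 + C)*(1/(2*E)) = (18 + C)/(2*E))
(-39092 + 15507)/(26646 + W(206, 63)) = (-39092 + 15507)/(26646 + (1/2)*(18 + 206)/63) = -23585/(26646 + (1/2)*(1/63)*224) = -23585/(26646 + 16/9) = -23585/239830/9 = -23585*9/239830 = -42453/47966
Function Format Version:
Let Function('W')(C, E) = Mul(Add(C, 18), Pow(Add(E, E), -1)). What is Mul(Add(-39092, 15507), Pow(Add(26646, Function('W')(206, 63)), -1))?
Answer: Rational(-42453, 47966) ≈ -0.88506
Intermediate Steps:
Function('W')(C, E) = Mul(Rational(1, 2), Pow(E, -1), Add(18, C)) (Function('W')(C, E) = Mul(Add(18, C), Pow(Mul(2, E), -1)) = Mul(Add(18, C), Mul(Rational(1, 2), Pow(E, -1))) = Mul(Rational(1, 2), Pow(E, -1), Add(18, C)))
Mul(Add(-39092, 15507), Pow(Add(26646, Function('W')(206, 63)), -1)) = Mul(Add(-39092, 15507), Pow(Add(26646, Mul(Rational(1, 2), Pow(63, -1), Add(18, 206))), -1)) = Mul(-23585, Pow(Add(26646, Mul(Rational(1, 2), Rational(1, 63), 224)), -1)) = Mul(-23585, Pow(Add(26646, Rational(16, 9)), -1)) = Mul(-23585, Pow(Rational(239830, 9), -1)) = Mul(-23585, Rational(9, 239830)) = Rational(-42453, 47966)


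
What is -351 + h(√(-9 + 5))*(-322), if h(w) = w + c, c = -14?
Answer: 4157 - 644*I ≈ 4157.0 - 644.0*I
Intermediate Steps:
h(w) = -14 + w (h(w) = w - 14 = -14 + w)
-351 + h(√(-9 + 5))*(-322) = -351 + (-14 + √(-9 + 5))*(-322) = -351 + (-14 + √(-4))*(-322) = -351 + (-14 + 2*I)*(-322) = -351 + (4508 - 644*I) = 4157 - 644*I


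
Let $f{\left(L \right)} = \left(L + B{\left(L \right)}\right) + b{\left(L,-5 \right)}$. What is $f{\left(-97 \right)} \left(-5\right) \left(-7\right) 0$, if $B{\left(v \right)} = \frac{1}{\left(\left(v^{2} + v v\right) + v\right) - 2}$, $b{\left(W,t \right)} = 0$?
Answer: $0$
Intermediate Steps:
$B{\left(v \right)} = \frac{1}{-2 + v + 2 v^{2}}$ ($B{\left(v \right)} = \frac{1}{\left(\left(v^{2} + v^{2}\right) + v\right) - 2} = \frac{1}{\left(2 v^{2} + v\right) - 2} = \frac{1}{\left(v + 2 v^{2}\right) - 2} = \frac{1}{-2 + v + 2 v^{2}}$)
$f{\left(L \right)} = L + \frac{1}{-2 + L + 2 L^{2}}$ ($f{\left(L \right)} = \left(L + \frac{1}{-2 + L + 2 L^{2}}\right) + 0 = L + \frac{1}{-2 + L + 2 L^{2}}$)
$f{\left(-97 \right)} \left(-5\right) \left(-7\right) 0 = \left(-97 + \frac{1}{-2 - 97 + 2 \left(-97\right)^{2}}\right) \left(-5\right) \left(-7\right) 0 = \left(-97 + \frac{1}{-2 - 97 + 2 \cdot 9409}\right) 35 \cdot 0 = \left(-97 + \frac{1}{-2 - 97 + 18818}\right) 0 = \left(-97 + \frac{1}{18719}\right) 0 = \left(- \frac{1815742}{18719}\right) 0 = 0$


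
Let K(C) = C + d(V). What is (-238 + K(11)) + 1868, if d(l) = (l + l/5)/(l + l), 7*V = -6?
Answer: 8208/5 ≈ 1641.6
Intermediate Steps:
V = -6/7 (V = (⅐)*(-6) = -6/7 ≈ -0.85714)
d(l) = ⅗ (d(l) = (l + l*(⅕))/((2*l)) = (l + l/5)*(1/(2*l)) = (6*l/5)*(1/(2*l)) = ⅗)
K(C) = ⅗ + C (K(C) = C + ⅗ = ⅗ + C)
(-238 + K(11)) + 1868 = (-238 + (⅗ + 11)) + 1868 = (-238 + 58/5) + 1868 = -1132/5 + 1868 = 8208/5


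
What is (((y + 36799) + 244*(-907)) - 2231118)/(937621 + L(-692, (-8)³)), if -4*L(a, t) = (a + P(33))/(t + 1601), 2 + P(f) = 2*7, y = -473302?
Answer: -3146043681/1021069439 ≈ -3.0811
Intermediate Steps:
P(f) = 12 (P(f) = -2 + 2*7 = -2 + 14 = 12)
L(a, t) = -(12 + a)/(4*(1601 + t)) (L(a, t) = -(a + 12)/(4*(t + 1601)) = -(12 + a)/(4*(1601 + t)))
(((y + 36799) + 244*(-907)) - 2231118)/(937621 + L(-692, (-8)³)) = (((-473302 + 36799) + 244*(-907)) - 2231118)/(937621 + (-12 - 1*(-692))/(4*(1601 + (-8)³))) = ((-436503 - 221308) - 2231118)/(937621 + (-12 + 692)/(4*(1601 - 512))) = (-657811 - 2231118)/(937621 + (¼)*680/1089) = -2888929/(937621 + (¼)*(1/1089)*680) = -2888929/(937621 + 170/1089) = -2888929/1021069439/1089 = -2888929*1089/1021069439 = -3146043681/1021069439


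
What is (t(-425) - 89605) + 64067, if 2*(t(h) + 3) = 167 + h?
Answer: -25670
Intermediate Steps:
t(h) = 161/2 + h/2 (t(h) = -3 + (167 + h)/2 = -3 + (167/2 + h/2) = 161/2 + h/2)
(t(-425) - 89605) + 64067 = ((161/2 + (½)*(-425)) - 89605) + 64067 = ((161/2 - 425/2) - 89605) + 64067 = (-132 - 89605) + 64067 = -89737 + 64067 = -25670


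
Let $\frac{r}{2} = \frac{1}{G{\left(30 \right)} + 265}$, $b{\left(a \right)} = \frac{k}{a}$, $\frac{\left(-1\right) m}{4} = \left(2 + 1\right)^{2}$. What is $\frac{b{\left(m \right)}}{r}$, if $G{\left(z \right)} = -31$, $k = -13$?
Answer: $\frac{169}{4} \approx 42.25$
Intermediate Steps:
$m = -36$ ($m = - 4 \left(2 + 1\right)^{2} = - 4 \cdot 3^{2} = \left(-4\right) 9 = -36$)
$b{\left(a \right)} = - \frac{13}{a}$
$r = \frac{1}{117}$ ($r = \frac{2}{-31 + 265} = \frac{2}{234} = 2 \cdot \frac{1}{234} = \frac{1}{117} \approx 0.008547$)
$\frac{b{\left(m \right)}}{r} = - \frac{13}{-36} \frac{1}{\frac{1}{117}} = \left(-13\right) \left(- \frac{1}{36}\right) 117 = \frac{13}{36} \cdot 117 = \frac{169}{4}$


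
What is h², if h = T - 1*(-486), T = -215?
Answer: 73441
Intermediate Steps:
h = 271 (h = -215 - 1*(-486) = -215 + 486 = 271)
h² = 271² = 73441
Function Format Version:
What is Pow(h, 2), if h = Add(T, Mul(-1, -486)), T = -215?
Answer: 73441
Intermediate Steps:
h = 271 (h = Add(-215, Mul(-1, -486)) = Add(-215, 486) = 271)
Pow(h, 2) = Pow(271, 2) = 73441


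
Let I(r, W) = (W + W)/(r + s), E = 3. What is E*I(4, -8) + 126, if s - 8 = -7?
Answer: 582/5 ≈ 116.40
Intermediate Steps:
s = 1 (s = 8 - 7 = 1)
I(r, W) = 2*W/(1 + r) (I(r, W) = (W + W)/(r + 1) = (2*W)/(1 + r) = 2*W/(1 + r))
E*I(4, -8) + 126 = 3*(2*(-8)/(1 + 4)) + 126 = 3*(2*(-8)/5) + 126 = 3*(2*(-8)*(⅕)) + 126 = 3*(-16/5) + 126 = -48/5 + 126 = 582/5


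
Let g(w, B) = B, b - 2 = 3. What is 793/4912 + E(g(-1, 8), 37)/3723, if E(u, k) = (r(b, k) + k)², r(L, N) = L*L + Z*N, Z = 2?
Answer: 5517923/1075728 ≈ 5.1295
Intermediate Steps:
b = 5 (b = 2 + 3 = 5)
r(L, N) = L² + 2*N (r(L, N) = L*L + 2*N = L² + 2*N)
E(u, k) = (25 + 3*k)² (E(u, k) = ((5² + 2*k) + k)² = ((25 + 2*k) + k)² = (25 + 3*k)²)
793/4912 + E(g(-1, 8), 37)/3723 = 793/4912 + (25 + 3*37)²/3723 = 793*(1/4912) + (25 + 111)²*(1/3723) = 793/4912 + 136²*(1/3723) = 793/4912 + 18496*(1/3723) = 793/4912 + 1088/219 = 5517923/1075728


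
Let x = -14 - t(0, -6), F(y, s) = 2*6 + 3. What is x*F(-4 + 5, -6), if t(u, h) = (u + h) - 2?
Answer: -90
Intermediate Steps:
t(u, h) = -2 + h + u (t(u, h) = (h + u) - 2 = -2 + h + u)
F(y, s) = 15 (F(y, s) = 12 + 3 = 15)
x = -6 (x = -14 - (-2 - 6 + 0) = -14 - 1*(-8) = -14 + 8 = -6)
x*F(-4 + 5, -6) = -6*15 = -90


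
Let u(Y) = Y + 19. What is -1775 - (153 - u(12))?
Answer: -1897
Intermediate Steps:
u(Y) = 19 + Y
-1775 - (153 - u(12)) = -1775 - (153 - (19 + 12)) = -1775 - (153 - 1*31) = -1775 - (153 - 31) = -1775 - 1*122 = -1775 - 122 = -1897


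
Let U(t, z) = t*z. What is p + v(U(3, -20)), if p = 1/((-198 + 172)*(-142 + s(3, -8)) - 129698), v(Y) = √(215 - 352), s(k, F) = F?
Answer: -1/125798 + I*√137 ≈ -7.9492e-6 + 11.705*I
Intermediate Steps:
v(Y) = I*√137 (v(Y) = √(-137) = I*√137)
p = -1/125798 (p = 1/((-198 + 172)*(-142 - 8) - 129698) = 1/(-26*(-150) - 129698) = 1/(3900 - 129698) = 1/(-125798) = -1/125798 ≈ -7.9492e-6)
p + v(U(3, -20)) = -1/125798 + I*√137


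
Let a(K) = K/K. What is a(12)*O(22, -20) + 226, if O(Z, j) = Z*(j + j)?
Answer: -654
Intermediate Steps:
a(K) = 1
O(Z, j) = 2*Z*j (O(Z, j) = Z*(2*j) = 2*Z*j)
a(12)*O(22, -20) + 226 = 1*(2*22*(-20)) + 226 = 1*(-880) + 226 = -880 + 226 = -654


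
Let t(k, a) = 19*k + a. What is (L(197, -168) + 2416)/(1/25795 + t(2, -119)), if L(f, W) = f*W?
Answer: 395695300/1044697 ≈ 378.77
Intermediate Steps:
t(k, a) = a + 19*k
L(f, W) = W*f
(L(197, -168) + 2416)/(1/25795 + t(2, -119)) = (-168*197 + 2416)/(1/25795 + (-119 + 19*2)) = (-33096 + 2416)/(1/25795 + (-119 + 38)) = -30680/(1/25795 - 81) = -30680/(-2089394/25795) = -30680*(-25795/2089394) = 395695300/1044697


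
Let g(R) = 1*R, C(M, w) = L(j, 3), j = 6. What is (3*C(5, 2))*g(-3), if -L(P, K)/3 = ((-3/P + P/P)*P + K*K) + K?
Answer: 405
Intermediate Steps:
L(P, K) = -3*K - 3*K² - 3*P*(1 - 3/P) (L(P, K) = -3*(((-3/P + P/P)*P + K*K) + K) = -3*(((-3/P + 1)*P + K²) + K) = -3*(((1 - 3/P)*P + K²) + K) = -3*((P*(1 - 3/P) + K²) + K) = -3*((K² + P*(1 - 3/P)) + K) = -3*(K + K² + P*(1 - 3/P)) = -3*K - 3*K² - 3*P*(1 - 3/P))
C(M, w) = -45 (C(M, w) = 9 - 3*3 - 3*6 - 3*3² = 9 - 9 - 18 - 3*9 = 9 - 9 - 18 - 27 = -45)
g(R) = R
(3*C(5, 2))*g(-3) = (3*(-45))*(-3) = -135*(-3) = 405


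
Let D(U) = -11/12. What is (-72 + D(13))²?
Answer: 765625/144 ≈ 5316.8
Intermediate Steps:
D(U) = -11/12 (D(U) = -11*1/12 = -11/12)
(-72 + D(13))² = (-72 - 11/12)² = (-875/12)² = 765625/144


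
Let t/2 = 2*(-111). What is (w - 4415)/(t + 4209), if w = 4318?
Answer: -97/3765 ≈ -0.025764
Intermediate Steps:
t = -444 (t = 2*(2*(-111)) = 2*(-222) = -444)
(w - 4415)/(t + 4209) = (4318 - 4415)/(-444 + 4209) = -97/3765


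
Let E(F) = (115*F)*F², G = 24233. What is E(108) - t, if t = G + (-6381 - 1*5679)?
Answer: 144854707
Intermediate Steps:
E(F) = 115*F³
t = 12173 (t = 24233 + (-6381 - 1*5679) = 24233 + (-6381 - 5679) = 24233 - 12060 = 12173)
E(108) - t = 115*108³ - 1*12173 = 115*1259712 - 12173 = 144866880 - 12173 = 144854707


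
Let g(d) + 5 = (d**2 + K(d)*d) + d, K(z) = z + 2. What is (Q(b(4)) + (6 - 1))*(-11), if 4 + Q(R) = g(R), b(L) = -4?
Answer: -176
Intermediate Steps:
K(z) = 2 + z
g(d) = -5 + d + d**2 + d*(2 + d) (g(d) = -5 + ((d**2 + (2 + d)*d) + d) = -5 + ((d**2 + d*(2 + d)) + d) = -5 + (d + d**2 + d*(2 + d)) = -5 + d + d**2 + d*(2 + d))
Q(R) = -9 + 2*R**2 + 3*R (Q(R) = -4 + (-5 + 2*R**2 + 3*R) = -9 + 2*R**2 + 3*R)
(Q(b(4)) + (6 - 1))*(-11) = ((-9 + 2*(-4)**2 + 3*(-4)) + (6 - 1))*(-11) = ((-9 + 2*16 - 12) + 5)*(-11) = ((-9 + 32 - 12) + 5)*(-11) = (11 + 5)*(-11) = 16*(-11) = -176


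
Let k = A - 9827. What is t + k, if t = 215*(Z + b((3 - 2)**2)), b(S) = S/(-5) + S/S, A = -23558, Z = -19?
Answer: -37298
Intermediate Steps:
b(S) = 1 - S/5 (b(S) = S*(-1/5) + 1 = -S/5 + 1 = 1 - S/5)
t = -3913 (t = 215*(-19 + (1 - (3 - 2)**2/5)) = 215*(-19 + (1 - 1/5*1**2)) = 215*(-19 + (1 - 1/5*1)) = 215*(-19 + (1 - 1/5)) = 215*(-19 + 4/5) = 215*(-91/5) = -3913)
k = -33385 (k = -23558 - 9827 = -33385)
t + k = -3913 - 33385 = -37298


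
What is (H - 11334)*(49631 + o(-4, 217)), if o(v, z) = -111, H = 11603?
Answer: 13320880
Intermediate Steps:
(H - 11334)*(49631 + o(-4, 217)) = (11603 - 11334)*(49631 - 111) = 269*49520 = 13320880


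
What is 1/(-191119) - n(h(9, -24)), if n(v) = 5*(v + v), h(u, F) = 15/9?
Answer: -9555953/573357 ≈ -16.667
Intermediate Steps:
h(u, F) = 5/3 (h(u, F) = 15*(1/9) = 5/3)
n(v) = 10*v (n(v) = 5*(2*v) = 10*v)
1/(-191119) - n(h(9, -24)) = 1/(-191119) - 10*5/3 = -1/191119 - 1*50/3 = -1/191119 - 50/3 = -9555953/573357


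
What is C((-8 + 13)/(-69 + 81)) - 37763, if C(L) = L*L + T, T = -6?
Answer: -5438711/144 ≈ -37769.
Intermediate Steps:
C(L) = -6 + L² (C(L) = L*L - 6 = L² - 6 = -6 + L²)
C((-8 + 13)/(-69 + 81)) - 37763 = (-6 + ((-8 + 13)/(-69 + 81))²) - 37763 = (-6 + (5/12)²) - 37763 = (-6 + 25/144) - 37763 = -839/144 - 37763 = -5438711/144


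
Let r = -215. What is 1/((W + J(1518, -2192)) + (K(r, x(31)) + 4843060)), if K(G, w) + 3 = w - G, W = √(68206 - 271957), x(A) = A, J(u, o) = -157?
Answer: 1614382/7818687793689 - I*√22639/7818687793689 ≈ 2.0648e-7 - 1.9244e-11*I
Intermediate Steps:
W = 3*I*√22639 (W = √(-203751) = 3*I*√22639 ≈ 451.39*I)
K(G, w) = -3 + w - G (K(G, w) = -3 + (w - G) = -3 + w - G)
1/((W + J(1518, -2192)) + (K(r, x(31)) + 4843060)) = 1/((3*I*√22639 - 157) + ((-3 + 31 - 1*(-215)) + 4843060)) = 1/((-157 + 3*I*√22639) + ((-3 + 31 + 215) + 4843060)) = 1/((-157 + 3*I*√22639) + (243 + 4843060)) = 1/((-157 + 3*I*√22639) + 4843303) = 1/(4843146 + 3*I*√22639)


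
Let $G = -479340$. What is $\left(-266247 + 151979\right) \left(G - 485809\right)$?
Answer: $110285645932$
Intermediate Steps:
$\left(-266247 + 151979\right) \left(G - 485809\right) = \left(-266247 + 151979\right) \left(-479340 - 485809\right) = \left(-114268\right) \left(-965149\right) = 110285645932$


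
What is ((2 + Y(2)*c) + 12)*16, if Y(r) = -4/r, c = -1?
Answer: 256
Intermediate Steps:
((2 + Y(2)*c) + 12)*16 = ((2 - 4/2*(-1)) + 12)*16 = ((2 - 4*½*(-1)) + 12)*16 = ((2 - 2*(-1)) + 12)*16 = ((2 + 2) + 12)*16 = (4 + 12)*16 = 16*16 = 256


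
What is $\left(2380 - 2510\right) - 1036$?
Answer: $-1166$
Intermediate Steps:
$\left(2380 - 2510\right) - 1036 = -130 - 1036 = -1166$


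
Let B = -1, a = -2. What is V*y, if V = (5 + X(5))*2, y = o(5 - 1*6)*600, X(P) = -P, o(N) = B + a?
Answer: 0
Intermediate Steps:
o(N) = -3 (o(N) = -1 - 2 = -3)
y = -1800 (y = -3*600 = -1800)
V = 0 (V = (5 - 1*5)*2 = (5 - 5)*2 = 0*2 = 0)
V*y = 0*(-1800) = 0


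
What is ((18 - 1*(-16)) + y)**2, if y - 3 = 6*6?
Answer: 5329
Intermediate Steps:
y = 39 (y = 3 + 6*6 = 3 + 36 = 39)
((18 - 1*(-16)) + y)**2 = ((18 - 1*(-16)) + 39)**2 = ((18 + 16) + 39)**2 = (34 + 39)**2 = 73**2 = 5329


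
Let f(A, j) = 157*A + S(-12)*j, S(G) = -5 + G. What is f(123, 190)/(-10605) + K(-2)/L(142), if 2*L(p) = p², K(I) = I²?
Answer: -81043111/53459805 ≈ -1.5160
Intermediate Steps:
f(A, j) = -17*j + 157*A (f(A, j) = 157*A + (-5 - 12)*j = 157*A - 17*j = -17*j + 157*A)
L(p) = p²/2
f(123, 190)/(-10605) + K(-2)/L(142) = (-17*190 + 157*123)/(-10605) + (-2)²/(((½)*142²)) = (-3230 + 19311)*(-1/10605) + 4/(((½)*20164)) = 16081*(-1/10605) + 4/10082 = -16081/10605 + 4*(1/10082) = -16081/10605 + 2/5041 = -81043111/53459805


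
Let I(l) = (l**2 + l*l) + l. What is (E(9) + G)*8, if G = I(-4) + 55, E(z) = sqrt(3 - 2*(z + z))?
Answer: 664 + 8*I*sqrt(33) ≈ 664.0 + 45.956*I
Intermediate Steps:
I(l) = l + 2*l**2 (I(l) = (l**2 + l**2) + l = 2*l**2 + l = l + 2*l**2)
E(z) = sqrt(3 - 4*z)
G = 83 (G = -4*(1 + 2*(-4)) + 55 = -4*(1 - 8) + 55 = -4*(-7) + 55 = 28 + 55 = 83)
(E(9) + G)*8 = (sqrt(3 - 4*9) + 83)*8 = (sqrt(3 - 36) + 83)*8 = (sqrt(-33) + 83)*8 = (I*sqrt(33) + 83)*8 = (83 + I*sqrt(33))*8 = 664 + 8*I*sqrt(33)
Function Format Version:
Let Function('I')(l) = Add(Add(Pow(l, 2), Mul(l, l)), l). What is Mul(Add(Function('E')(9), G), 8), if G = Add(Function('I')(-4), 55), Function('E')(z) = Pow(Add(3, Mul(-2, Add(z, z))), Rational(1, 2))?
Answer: Add(664, Mul(8, I, Pow(33, Rational(1, 2)))) ≈ Add(664.00, Mul(45.956, I))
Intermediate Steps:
Function('I')(l) = Add(l, Mul(2, Pow(l, 2))) (Function('I')(l) = Add(Add(Pow(l, 2), Pow(l, 2)), l) = Add(Mul(2, Pow(l, 2)), l) = Add(l, Mul(2, Pow(l, 2))))
Function('E')(z) = Pow(Add(3, Mul(-4, z)), Rational(1, 2)) (Function('E')(z) = Pow(Add(3, Mul(-2, Mul(2, z))), Rational(1, 2)) = Pow(Add(3, Mul(-4, z)), Rational(1, 2)))
G = 83 (G = Add(Mul(-4, Add(1, Mul(2, -4))), 55) = Add(Mul(-4, Add(1, -8)), 55) = Add(Mul(-4, -7), 55) = Add(28, 55) = 83)
Mul(Add(Function('E')(9), G), 8) = Mul(Add(Pow(Add(3, Mul(-4, 9)), Rational(1, 2)), 83), 8) = Mul(Add(Pow(Add(3, -36), Rational(1, 2)), 83), 8) = Mul(Add(Pow(-33, Rational(1, 2)), 83), 8) = Mul(Add(Mul(I, Pow(33, Rational(1, 2))), 83), 8) = Mul(Add(83, Mul(I, Pow(33, Rational(1, 2)))), 8) = Add(664, Mul(8, I, Pow(33, Rational(1, 2))))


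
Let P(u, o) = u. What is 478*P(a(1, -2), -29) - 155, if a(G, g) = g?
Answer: -1111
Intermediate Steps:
478*P(a(1, -2), -29) - 155 = 478*(-2) - 155 = -956 - 155 = -1111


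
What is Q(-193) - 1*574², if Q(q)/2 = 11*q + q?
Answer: -334108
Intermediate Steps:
Q(q) = 24*q (Q(q) = 2*(11*q + q) = 2*(12*q) = 24*q)
Q(-193) - 1*574² = 24*(-193) - 1*574² = -4632 - 1*329476 = -4632 - 329476 = -334108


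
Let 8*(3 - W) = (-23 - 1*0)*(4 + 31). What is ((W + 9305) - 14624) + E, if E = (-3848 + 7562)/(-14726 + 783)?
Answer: -581773501/111544 ≈ -5215.6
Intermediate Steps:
E = -3714/13943 (E = 3714/(-13943) = 3714*(-1/13943) = -3714/13943 ≈ -0.26637)
W = 829/8 (W = 3 - (-23 - 1*0)*(4 + 31)/8 = 3 - (-23 + 0)*35/8 = 3 - (-23)*35/8 = 3 - 1/8*(-805) = 3 + 805/8 = 829/8 ≈ 103.63)
((W + 9305) - 14624) + E = ((829/8 + 9305) - 14624) - 3714/13943 = (75269/8 - 14624) - 3714/13943 = -41723/8 - 3714/13943 = -581773501/111544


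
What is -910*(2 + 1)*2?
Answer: -5460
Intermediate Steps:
-910*(2 + 1)*2 = -2730*2 = -910*6 = -5460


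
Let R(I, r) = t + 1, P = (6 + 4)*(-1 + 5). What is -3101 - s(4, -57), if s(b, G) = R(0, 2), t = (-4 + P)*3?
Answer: -3210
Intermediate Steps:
P = 40 (P = 10*4 = 40)
t = 108 (t = (-4 + 40)*3 = 36*3 = 108)
R(I, r) = 109 (R(I, r) = 108 + 1 = 109)
s(b, G) = 109
-3101 - s(4, -57) = -3101 - 1*109 = -3101 - 109 = -3210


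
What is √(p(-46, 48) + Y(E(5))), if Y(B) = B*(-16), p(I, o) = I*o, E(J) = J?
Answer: 4*I*√143 ≈ 47.833*I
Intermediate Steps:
Y(B) = -16*B
√(p(-46, 48) + Y(E(5))) = √(-46*48 - 16*5) = √(-2208 - 80) = √(-2288) = 4*I*√143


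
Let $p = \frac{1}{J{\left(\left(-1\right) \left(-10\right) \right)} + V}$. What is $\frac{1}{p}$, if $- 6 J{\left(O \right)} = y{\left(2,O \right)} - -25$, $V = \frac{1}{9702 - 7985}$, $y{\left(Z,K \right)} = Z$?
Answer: $- \frac{15451}{3434} \approx -4.4994$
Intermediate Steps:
$V = \frac{1}{1717} \approx 0.00058241$
$J{\left(O \right)} = - \frac{9}{2}$ ($J{\left(O \right)} = - \frac{2 - -25}{6} = - \frac{2 + 25}{6} = \left(- \frac{1}{6}\right) 27 = - \frac{9}{2}$)
$p = - \frac{3434}{15451}$ ($p = \frac{1}{- \frac{9}{2} + \frac{1}{1717}} = \frac{1}{- \frac{15451}{3434}} = - \frac{3434}{15451} \approx -0.22225$)
$\frac{1}{p} = \frac{1}{- \frac{3434}{15451}} = - \frac{15451}{3434}$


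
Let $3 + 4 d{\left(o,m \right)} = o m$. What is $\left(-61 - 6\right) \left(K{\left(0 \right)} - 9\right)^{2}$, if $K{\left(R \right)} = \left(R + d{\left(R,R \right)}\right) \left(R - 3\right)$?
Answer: $- \frac{48843}{16} \approx -3052.7$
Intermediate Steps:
$d{\left(o,m \right)} = - \frac{3}{4} + \frac{m o}{4}$ ($d{\left(o,m \right)} = - \frac{3}{4} + \frac{o m}{4} = - \frac{3}{4} + \frac{m o}{4}$)
$K{\left(R \right)} = \left(-3 + R\right) \left(- \frac{3}{4} + R + \frac{R^{2}}{4}\right)$ ($K{\left(R \right)} = \left(R + \left(- \frac{3}{4} + \frac{R R}{4}\right)\right) \left(R - 3\right) = \left(R + \left(- \frac{3}{4} + \frac{R^{2}}{4}\right)\right) \left(-3 + R\right) = \left(- \frac{3}{4} + R + \frac{R^{2}}{4}\right) \left(-3 + R\right) = \left(-3 + R\right) \left(- \frac{3}{4} + R + \frac{R^{2}}{4}\right)$)
$\left(-61 - 6\right) \left(K{\left(0 \right)} - 9\right)^{2} = \left(-61 - 6\right) \left(\left(\frac{9}{4} - 0 + \frac{0^{2}}{4} + \frac{0^{3}}{4}\right) - 9\right)^{2} = - 67 \left(\left(\frac{9}{4} + 0 + \frac{1}{4} \cdot 0 + \frac{1}{4} \cdot 0\right) - 9\right)^{2} = - 67 \left(\left(\frac{9}{4} + 0 + 0 + 0\right) - 9\right)^{2} = - 67 \left(\frac{9}{4} - 9\right)^{2} = - 67 \left(- \frac{27}{4}\right)^{2} = \left(-67\right) \frac{729}{16} = - \frac{48843}{16}$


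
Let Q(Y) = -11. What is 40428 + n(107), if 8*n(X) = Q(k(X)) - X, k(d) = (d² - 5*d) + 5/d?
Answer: 161653/4 ≈ 40413.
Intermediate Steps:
k(d) = d² - 5*d + 5/d
n(X) = -11/8 - X/8 (n(X) = (-11 - X)/8 = -11/8 - X/8)
40428 + n(107) = 40428 + (-11/8 - ⅛*107) = 40428 + (-11/8 - 107/8) = 40428 - 59/4 = 161653/4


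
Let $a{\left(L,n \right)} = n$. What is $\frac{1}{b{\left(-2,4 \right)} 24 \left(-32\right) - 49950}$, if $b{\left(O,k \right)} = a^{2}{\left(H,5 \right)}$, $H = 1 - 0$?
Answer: $- \frac{1}{69150} \approx -1.4461 \cdot 10^{-5}$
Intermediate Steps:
$H = 1$ ($H = 1 + 0 = 1$)
$b{\left(O,k \right)} = 25$ ($b{\left(O,k \right)} = 5^{2} = 25$)
$\frac{1}{b{\left(-2,4 \right)} 24 \left(-32\right) - 49950} = \frac{1}{25 \cdot 24 \left(-32\right) - 49950} = \frac{1}{600 \left(-32\right) - 49950} = \frac{1}{-19200 - 49950} = \frac{1}{-69150} = - \frac{1}{69150}$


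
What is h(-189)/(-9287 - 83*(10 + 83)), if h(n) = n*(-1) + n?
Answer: 0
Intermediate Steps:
h(n) = 0 (h(n) = -n + n = 0)
h(-189)/(-9287 - 83*(10 + 83)) = 0/(-9287 - 83*(10 + 83)) = 0/(-9287 - 83*93) = 0/(-9287 - 1*7719) = 0/(-9287 - 7719) = 0/(-17006) = 0*(-1/17006) = 0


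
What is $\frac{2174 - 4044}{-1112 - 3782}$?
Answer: $\frac{935}{2447} \approx 0.3821$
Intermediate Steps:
$\frac{2174 - 4044}{-1112 - 3782} = - \frac{1870}{-4894} = \left(-1870\right) \left(- \frac{1}{4894}\right) = \frac{935}{2447}$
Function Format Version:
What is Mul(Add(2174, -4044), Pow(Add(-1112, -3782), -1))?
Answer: Rational(935, 2447) ≈ 0.38210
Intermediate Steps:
Mul(Add(2174, -4044), Pow(Add(-1112, -3782), -1)) = Mul(-1870, Pow(-4894, -1)) = Mul(-1870, Rational(-1, 4894)) = Rational(935, 2447)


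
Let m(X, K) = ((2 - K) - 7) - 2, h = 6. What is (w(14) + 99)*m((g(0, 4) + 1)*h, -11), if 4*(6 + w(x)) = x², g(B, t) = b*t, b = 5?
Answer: 568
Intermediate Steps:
g(B, t) = 5*t
w(x) = -6 + x²/4
m(X, K) = -7 - K (m(X, K) = (-5 - K) - 2 = -7 - K)
(w(14) + 99)*m((g(0, 4) + 1)*h, -11) = ((-6 + (¼)*14²) + 99)*(-7 - 1*(-11)) = ((-6 + (¼)*196) + 99)*(-7 + 11) = ((-6 + 49) + 99)*4 = (43 + 99)*4 = 142*4 = 568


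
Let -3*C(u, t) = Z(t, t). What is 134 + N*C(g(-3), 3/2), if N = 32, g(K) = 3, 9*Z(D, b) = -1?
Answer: 3650/27 ≈ 135.19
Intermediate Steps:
Z(D, b) = -1/9 (Z(D, b) = (1/9)*(-1) = -1/9)
C(u, t) = 1/27 (C(u, t) = -1/3*(-1/9) = 1/27)
134 + N*C(g(-3), 3/2) = 134 + 32*(1/27) = 134 + 32/27 = 3650/27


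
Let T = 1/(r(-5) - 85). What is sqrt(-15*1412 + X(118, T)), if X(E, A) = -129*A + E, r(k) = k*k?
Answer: I*sqrt(2105985)/10 ≈ 145.12*I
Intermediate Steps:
r(k) = k**2
T = -1/60 (T = 1/((-5)**2 - 85) = 1/(25 - 85) = 1/(-60) = -1/60 ≈ -0.016667)
X(E, A) = E - 129*A
sqrt(-15*1412 + X(118, T)) = sqrt(-15*1412 + (118 - 129*(-1/60))) = sqrt(-21180 + (118 + 43/20)) = sqrt(-21180 + 2403/20) = sqrt(-421197/20) = I*sqrt(2105985)/10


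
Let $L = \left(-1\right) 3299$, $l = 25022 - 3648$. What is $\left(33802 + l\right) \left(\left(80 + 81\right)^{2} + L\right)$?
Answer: $1248191472$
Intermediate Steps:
$l = 21374$
$L = -3299$
$\left(33802 + l\right) \left(\left(80 + 81\right)^{2} + L\right) = \left(33802 + 21374\right) \left(\left(80 + 81\right)^{2} - 3299\right) = 55176 \left(161^{2} - 3299\right) = 55176 \left(25921 - 3299\right) = 55176 \cdot 22622 = 1248191472$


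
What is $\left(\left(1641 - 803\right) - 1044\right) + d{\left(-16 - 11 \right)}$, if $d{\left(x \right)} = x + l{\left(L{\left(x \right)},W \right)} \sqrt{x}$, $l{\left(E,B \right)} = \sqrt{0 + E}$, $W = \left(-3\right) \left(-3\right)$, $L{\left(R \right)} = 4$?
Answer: $-233 + 6 i \sqrt{3} \approx -233.0 + 10.392 i$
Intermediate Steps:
$W = 9$
$l{\left(E,B \right)} = \sqrt{E}$
$d{\left(x \right)} = x + 2 \sqrt{x}$ ($d{\left(x \right)} = x + \sqrt{4} \sqrt{x} = x + 2 \sqrt{x}$)
$\left(\left(1641 - 803\right) - 1044\right) + d{\left(-16 - 11 \right)} = \left(\left(1641 - 803\right) - 1044\right) + \left(\left(-16 - 11\right) + 2 \sqrt{-16 - 11}\right) = \left(838 - 1044\right) - \left(27 - 2 \sqrt{-27}\right) = -206 - \left(27 - 2 \cdot 3 i \sqrt{3}\right) = -206 - \left(27 - 6 i \sqrt{3}\right) = -233 + 6 i \sqrt{3}$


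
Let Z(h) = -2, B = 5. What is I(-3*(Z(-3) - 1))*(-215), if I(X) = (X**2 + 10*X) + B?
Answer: -37840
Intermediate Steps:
I(X) = 5 + X**2 + 10*X (I(X) = (X**2 + 10*X) + 5 = 5 + X**2 + 10*X)
I(-3*(Z(-3) - 1))*(-215) = (5 + (-3*(-2 - 1))**2 + 10*(-3*(-2 - 1)))*(-215) = (5 + (-3*(-3))**2 + 10*(-3*(-3)))*(-215) = (5 + 9**2 + 10*9)*(-215) = (5 + 81 + 90)*(-215) = 176*(-215) = -37840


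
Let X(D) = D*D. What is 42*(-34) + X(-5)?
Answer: -1403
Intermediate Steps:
X(D) = D**2
42*(-34) + X(-5) = 42*(-34) + (-5)**2 = -1428 + 25 = -1403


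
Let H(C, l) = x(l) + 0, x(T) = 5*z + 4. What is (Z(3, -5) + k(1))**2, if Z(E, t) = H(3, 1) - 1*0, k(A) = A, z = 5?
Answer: 900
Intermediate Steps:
x(T) = 29 (x(T) = 5*5 + 4 = 25 + 4 = 29)
H(C, l) = 29 (H(C, l) = 29 + 0 = 29)
Z(E, t) = 29 (Z(E, t) = 29 - 1*0 = 29 + 0 = 29)
(Z(3, -5) + k(1))**2 = (29 + 1)**2 = 30**2 = 900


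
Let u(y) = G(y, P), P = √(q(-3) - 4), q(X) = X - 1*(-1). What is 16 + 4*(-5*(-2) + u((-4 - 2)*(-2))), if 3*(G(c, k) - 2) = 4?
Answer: 208/3 ≈ 69.333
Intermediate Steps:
q(X) = 1 + X (q(X) = X + 1 = 1 + X)
P = I*√6 (P = √((1 - 3) - 4) = √(-2 - 4) = √(-6) = I*√6 ≈ 2.4495*I)
G(c, k) = 10/3 (G(c, k) = 2 + (⅓)*4 = 2 + 4/3 = 10/3)
u(y) = 10/3
16 + 4*(-5*(-2) + u((-4 - 2)*(-2))) = 16 + 4*(-5*(-2) + 10/3) = 16 + 4*(10 + 10/3) = 16 + 4*(40/3) = 16 + 160/3 = 208/3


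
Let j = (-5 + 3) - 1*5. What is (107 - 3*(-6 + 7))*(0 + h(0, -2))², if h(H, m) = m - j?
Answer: 2600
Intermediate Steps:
j = -7 (j = -2 - 5 = -7)
h(H, m) = 7 + m (h(H, m) = m - 1*(-7) = m + 7 = 7 + m)
(107 - 3*(-6 + 7))*(0 + h(0, -2))² = (107 - 3*(-6 + 7))*(0 + (7 - 2))² = (107 - 3*1)*(0 + 5)² = (107 - 3)*5² = 104*25 = 2600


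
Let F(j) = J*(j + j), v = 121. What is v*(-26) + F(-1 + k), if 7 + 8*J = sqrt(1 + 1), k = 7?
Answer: -6313/2 + 3*sqrt(2)/2 ≈ -3154.4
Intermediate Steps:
J = -7/8 + sqrt(2)/8 (J = -7/8 + sqrt(1 + 1)/8 = -7/8 + sqrt(2)/8 ≈ -0.69822)
F(j) = 2*j*(-7/8 + sqrt(2)/8) (F(j) = (-7/8 + sqrt(2)/8)*(j + j) = (-7/8 + sqrt(2)/8)*(2*j) = 2*j*(-7/8 + sqrt(2)/8))
v*(-26) + F(-1 + k) = 121*(-26) + (-1 + 7)*(-7 + sqrt(2))/4 = -3146 + (1/4)*6*(-7 + sqrt(2)) = -3146 + (-21/2 + 3*sqrt(2)/2) = -6313/2 + 3*sqrt(2)/2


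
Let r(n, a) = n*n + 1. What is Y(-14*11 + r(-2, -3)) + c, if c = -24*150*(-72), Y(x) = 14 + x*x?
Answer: 281415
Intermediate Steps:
r(n, a) = 1 + n² (r(n, a) = n² + 1 = 1 + n²)
Y(x) = 14 + x²
c = 259200 (c = -3600*(-72) = 259200)
Y(-14*11 + r(-2, -3)) + c = (14 + (-14*11 + (1 + (-2)²))²) + 259200 = (14 + (-154 + (1 + 4))²) + 259200 = (14 + (-154 + 5)²) + 259200 = (14 + (-149)²) + 259200 = (14 + 22201) + 259200 = 22215 + 259200 = 281415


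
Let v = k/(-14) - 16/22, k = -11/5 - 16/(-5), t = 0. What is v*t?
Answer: 0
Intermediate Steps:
k = 1 (k = -11*⅕ - 16*(-⅕) = -11/5 + 16/5 = 1)
v = -123/154 (v = 1/(-14) - 16/22 = 1*(-1/14) - 16*1/22 = -1/14 - 8/11 = -123/154 ≈ -0.79870)
v*t = -123/154*0 = 0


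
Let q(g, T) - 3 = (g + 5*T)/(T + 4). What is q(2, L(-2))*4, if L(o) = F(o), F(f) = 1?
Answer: 88/5 ≈ 17.600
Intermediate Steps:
L(o) = 1
q(g, T) = 3 + (g + 5*T)/(4 + T) (q(g, T) = 3 + (g + 5*T)/(T + 4) = 3 + (g + 5*T)/(4 + T))
q(2, L(-2))*4 = ((12 + 2 + 8*1)/(4 + 1))*4 = ((12 + 2 + 8)/5)*4 = ((⅕)*22)*4 = (22/5)*4 = 88/5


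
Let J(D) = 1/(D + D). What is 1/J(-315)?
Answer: -630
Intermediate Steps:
J(D) = 1/(2*D)
1/J(-315) = 1/((½)/(-315)) = 1/((½)*(-1/315)) = 1/(-1/630) = -630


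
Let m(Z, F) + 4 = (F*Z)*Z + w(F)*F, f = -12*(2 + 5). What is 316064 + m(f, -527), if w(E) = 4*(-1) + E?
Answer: -3122615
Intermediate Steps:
w(E) = -4 + E
f = -84 (f = -12*7 = -84)
m(Z, F) = -4 + F*Z**2 + F*(-4 + F) (m(Z, F) = -4 + ((F*Z)*Z + (-4 + F)*F) = -4 + (F*Z**2 + F*(-4 + F)) = -4 + F*Z**2 + F*(-4 + F))
316064 + m(f, -527) = 316064 + (-4 - 527*(-84)**2 - 527*(-4 - 527)) = 316064 + (-4 - 527*7056 - 527*(-531)) = 316064 + (-4 - 3718512 + 279837) = 316064 - 3438679 = -3122615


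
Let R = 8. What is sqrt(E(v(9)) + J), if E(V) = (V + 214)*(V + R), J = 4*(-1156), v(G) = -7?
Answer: I*sqrt(4417) ≈ 66.461*I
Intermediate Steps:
J = -4624
E(V) = (8 + V)*(214 + V) (E(V) = (V + 214)*(V + 8) = (214 + V)*(8 + V) = (8 + V)*(214 + V))
sqrt(E(v(9)) + J) = sqrt((1712 + (-7)**2 + 222*(-7)) - 4624) = sqrt((1712 + 49 - 1554) - 4624) = sqrt(207 - 4624) = sqrt(-4417) = I*sqrt(4417)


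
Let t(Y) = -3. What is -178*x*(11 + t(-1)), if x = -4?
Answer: 5696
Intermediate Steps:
-178*x*(11 + t(-1)) = -(-712)*(11 - 3) = -(-712)*8 = -178*(-32) = 5696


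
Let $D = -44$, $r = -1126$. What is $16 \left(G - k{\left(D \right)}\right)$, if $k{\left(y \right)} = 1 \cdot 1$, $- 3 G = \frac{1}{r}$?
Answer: $- \frac{27016}{1689} \approx -15.995$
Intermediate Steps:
$G = \frac{1}{3378}$ ($G = - \frac{1}{3 \left(-1126\right)} = \left(- \frac{1}{3}\right) \left(- \frac{1}{1126}\right) = \frac{1}{3378} \approx 0.00029603$)
$k{\left(y \right)} = 1$
$16 \left(G - k{\left(D \right)}\right) = 16 \left(\frac{1}{3378} - 1\right) = 16 \left(- \frac{3377}{3378}\right) = - \frac{27016}{1689}$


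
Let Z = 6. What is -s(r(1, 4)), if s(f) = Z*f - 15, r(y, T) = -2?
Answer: 27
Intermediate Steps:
s(f) = -15 + 6*f (s(f) = 6*f - 15 = -15 + 6*f)
-s(r(1, 4)) = -(-15 + 6*(-2)) = -(-15 - 12) = -1*(-27) = 27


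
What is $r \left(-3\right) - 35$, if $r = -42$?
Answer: $91$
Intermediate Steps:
$r \left(-3\right) - 35 = \left(-42\right) \left(-3\right) - 35 = 126 - 35 = 91$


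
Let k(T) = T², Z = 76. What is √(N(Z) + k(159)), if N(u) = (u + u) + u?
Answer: √25509 ≈ 159.72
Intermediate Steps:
N(u) = 3*u (N(u) = 2*u + u = 3*u)
√(N(Z) + k(159)) = √(3*76 + 159²) = √(228 + 25281) = √25509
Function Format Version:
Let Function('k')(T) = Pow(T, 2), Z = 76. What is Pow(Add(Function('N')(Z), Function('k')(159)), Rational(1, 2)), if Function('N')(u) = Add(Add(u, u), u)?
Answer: Pow(25509, Rational(1, 2)) ≈ 159.72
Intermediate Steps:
Function('N')(u) = Mul(3, u) (Function('N')(u) = Add(Mul(2, u), u) = Mul(3, u))
Pow(Add(Function('N')(Z), Function('k')(159)), Rational(1, 2)) = Pow(Add(Mul(3, 76), Pow(159, 2)), Rational(1, 2)) = Pow(Add(228, 25281), Rational(1, 2)) = Pow(25509, Rational(1, 2))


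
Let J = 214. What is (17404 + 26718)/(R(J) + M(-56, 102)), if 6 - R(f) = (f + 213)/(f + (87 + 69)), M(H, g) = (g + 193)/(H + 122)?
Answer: 134682405/28436 ≈ 4736.3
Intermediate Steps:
M(H, g) = (193 + g)/(122 + H)
R(f) = 6 - (213 + f)/(156 + f) (R(f) = 6 - (f + 213)/(f + (87 + 69)) = 6 - (213 + f)/(f + 156) = 6 - (213 + f)/(156 + f))
(17404 + 26718)/(R(J) + M(-56, 102)) = (17404 + 26718)/((723 + 5*214)/(156 + 214) + (193 + 102)/(122 - 56)) = 44122/((723 + 1070)/370 + 295/66) = 44122/((1/370)*1793 + (1/66)*295) = 44122/(1793/370 + 295/66) = 44122/(56872/6105) = 44122*(6105/56872) = 134682405/28436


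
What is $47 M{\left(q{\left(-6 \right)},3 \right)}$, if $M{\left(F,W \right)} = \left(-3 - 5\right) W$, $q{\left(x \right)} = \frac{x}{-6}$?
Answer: $-1128$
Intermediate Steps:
$q{\left(x \right)} = - \frac{x}{6}$ ($q{\left(x \right)} = x \left(- \frac{1}{6}\right) = - \frac{x}{6}$)
$M{\left(F,W \right)} = - 8 W$
$47 M{\left(q{\left(-6 \right)},3 \right)} = 47 \left(\left(-8\right) 3\right) = 47 \left(-24\right) = -1128$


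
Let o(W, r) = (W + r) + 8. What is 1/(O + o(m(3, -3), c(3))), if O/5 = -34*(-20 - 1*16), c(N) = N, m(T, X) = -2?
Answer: 1/6129 ≈ 0.00016316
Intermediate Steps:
o(W, r) = 8 + W + r
O = 6120 (O = 5*(-34*(-20 - 1*16)) = 5*(-34*(-20 - 16)) = 5*(-34*(-36)) = 5*1224 = 6120)
1/(O + o(m(3, -3), c(3))) = 1/(6120 + (8 - 2 + 3)) = 1/(6120 + 9) = 1/6129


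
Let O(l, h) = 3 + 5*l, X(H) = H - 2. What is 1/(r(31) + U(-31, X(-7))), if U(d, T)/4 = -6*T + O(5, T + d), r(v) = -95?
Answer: 1/233 ≈ 0.0042918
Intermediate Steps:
X(H) = -2 + H
U(d, T) = 112 - 24*T (U(d, T) = 4*(-6*T + (3 + 5*5)) = 4*(-6*T + (3 + 25)) = 4*(-6*T + 28) = 4*(28 - 6*T) = 112 - 24*T)
1/(r(31) + U(-31, X(-7))) = 1/(-95 + (112 - 24*(-2 - 7))) = 1/(-95 + (112 - 24*(-9))) = 1/(-95 + (112 + 216)) = 1/(-95 + 328) = 1/233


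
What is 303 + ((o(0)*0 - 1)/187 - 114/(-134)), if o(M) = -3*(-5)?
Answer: 3806879/12529 ≈ 303.85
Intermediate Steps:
o(M) = 15
303 + ((o(0)*0 - 1)/187 - 114/(-134)) = 303 + ((15*0 - 1)/187 - 114/(-134)) = 303 + ((0 - 1)*(1/187) - 114*(-1/134)) = 303 + (-1*1/187 + 57/67) = 303 + (-1/187 + 57/67) = 303 + 10592/12529 = 3806879/12529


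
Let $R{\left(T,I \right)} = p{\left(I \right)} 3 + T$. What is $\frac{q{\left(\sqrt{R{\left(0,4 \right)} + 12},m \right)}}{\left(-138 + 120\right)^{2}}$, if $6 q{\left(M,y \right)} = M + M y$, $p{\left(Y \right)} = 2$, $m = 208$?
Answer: $\frac{209 \sqrt{2}}{648} \approx 0.45613$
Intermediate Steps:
$R{\left(T,I \right)} = 6 + T$ ($R{\left(T,I \right)} = 2 \cdot 3 + T = 6 + T$)
$q{\left(M,y \right)} = \frac{M}{6} + \frac{M y}{6}$ ($q{\left(M,y \right)} = \frac{M + M y}{6} = \frac{M}{6} + \frac{M y}{6}$)
$\frac{q{\left(\sqrt{R{\left(0,4 \right)} + 12},m \right)}}{\left(-138 + 120\right)^{2}} = \frac{\frac{1}{6} \sqrt{\left(6 + 0\right) + 12} \left(1 + 208\right)}{\left(-138 + 120\right)^{2}} = \frac{\frac{1}{6} \sqrt{6 + 12} \cdot 209}{\left(-18\right)^{2}} = \frac{\frac{1}{6} \sqrt{18} \cdot 209}{324} = \frac{1}{6} \cdot 3 \sqrt{2} \cdot 209 \cdot \frac{1}{324} = \frac{209 \sqrt{2}}{2} \cdot \frac{1}{324} = \frac{209 \sqrt{2}}{648}$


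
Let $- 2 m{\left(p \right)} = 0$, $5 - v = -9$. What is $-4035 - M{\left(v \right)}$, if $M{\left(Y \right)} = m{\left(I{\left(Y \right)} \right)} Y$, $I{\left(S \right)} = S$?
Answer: $-4035$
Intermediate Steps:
$v = 14$ ($v = 5 - -9 = 5 + 9 = 14$)
$m{\left(p \right)} = 0$ ($m{\left(p \right)} = \left(- \frac{1}{2}\right) 0 = 0$)
$M{\left(Y \right)} = 0$ ($M{\left(Y \right)} = 0 Y = 0$)
$-4035 - M{\left(v \right)} = -4035 - 0 = -4035 + 0 = -4035$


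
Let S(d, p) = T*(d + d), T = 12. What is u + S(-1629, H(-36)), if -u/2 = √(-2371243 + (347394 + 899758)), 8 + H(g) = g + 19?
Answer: -39096 - 6*I*√124899 ≈ -39096.0 - 2120.5*I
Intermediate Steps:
H(g) = 11 + g (H(g) = -8 + (g + 19) = -8 + (19 + g) = 11 + g)
u = -6*I*√124899 (u = -2*√(-2371243 + (347394 + 899758)) = -2*√(-2371243 + 1247152) = -6*I*√124899 ≈ -2120.5*I)
S(d, p) = 24*d (S(d, p) = 12*(d + d) = 12*(2*d) = 24*d)
u + S(-1629, H(-36)) = -6*I*√124899 + 24*(-1629) = -6*I*√124899 - 39096 = -39096 - 6*I*√124899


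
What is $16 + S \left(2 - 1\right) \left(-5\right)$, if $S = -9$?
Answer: $61$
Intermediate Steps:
$16 + S \left(2 - 1\right) \left(-5\right) = 16 - 9 \left(2 - 1\right) \left(-5\right) = 16 - 9 \cdot 1 \left(-5\right) = 16 - -45 = 16 + 45 = 61$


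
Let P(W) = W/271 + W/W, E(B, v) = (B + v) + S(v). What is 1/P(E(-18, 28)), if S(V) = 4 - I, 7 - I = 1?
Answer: 271/279 ≈ 0.97133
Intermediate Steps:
I = 6 (I = 7 - 1*1 = 7 - 1 = 6)
S(V) = -2 (S(V) = 4 - 1*6 = 4 - 6 = -2)
E(B, v) = -2 + B + v (E(B, v) = (B + v) - 2 = -2 + B + v)
P(W) = 1 + W/271 (P(W) = W*(1/271) + 1 = W/271 + 1 = 1 + W/271)
1/P(E(-18, 28)) = 1/(1 + (-2 - 18 + 28)/271) = 1/(1 + (1/271)*8) = 1/(1 + 8/271) = 1/(279/271) = 271/279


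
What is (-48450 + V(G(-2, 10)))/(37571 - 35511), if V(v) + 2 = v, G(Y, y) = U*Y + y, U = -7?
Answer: -12107/515 ≈ -23.509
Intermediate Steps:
G(Y, y) = y - 7*Y (G(Y, y) = -7*Y + y = y - 7*Y)
V(v) = -2 + v
(-48450 + V(G(-2, 10)))/(37571 - 35511) = (-48450 + (-2 + (10 - 7*(-2))))/(37571 - 35511) = (-48450 + (-2 + (10 + 14)))/2060 = (-48450 + (-2 + 24))*(1/2060) = (-48450 + 22)*(1/2060) = -48428*1/2060 = -12107/515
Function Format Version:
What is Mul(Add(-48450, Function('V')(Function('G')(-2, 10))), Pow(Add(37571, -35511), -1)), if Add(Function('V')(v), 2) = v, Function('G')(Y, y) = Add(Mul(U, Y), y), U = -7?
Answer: Rational(-12107, 515) ≈ -23.509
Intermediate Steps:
Function('G')(Y, y) = Add(y, Mul(-7, Y)) (Function('G')(Y, y) = Add(Mul(-7, Y), y) = Add(y, Mul(-7, Y)))
Function('V')(v) = Add(-2, v)
Mul(Add(-48450, Function('V')(Function('G')(-2, 10))), Pow(Add(37571, -35511), -1)) = Mul(Add(-48450, Add(-2, Add(10, Mul(-7, -2)))), Pow(Add(37571, -35511), -1)) = Mul(Add(-48450, Add(-2, Add(10, 14))), Pow(2060, -1)) = Mul(Add(-48450, Add(-2, 24)), Rational(1, 2060)) = Mul(Add(-48450, 22), Rational(1, 2060)) = Mul(-48428, Rational(1, 2060)) = Rational(-12107, 515)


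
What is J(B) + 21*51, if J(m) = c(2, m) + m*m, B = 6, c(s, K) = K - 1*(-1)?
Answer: 1114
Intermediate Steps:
c(s, K) = 1 + K (c(s, K) = K + 1 = 1 + K)
J(m) = 1 + m + m² (J(m) = (1 + m) + m*m = (1 + m) + m² = 1 + m + m²)
J(B) + 21*51 = (1 + 6 + 6²) + 21*51 = (1 + 6 + 36) + 1071 = 43 + 1071 = 1114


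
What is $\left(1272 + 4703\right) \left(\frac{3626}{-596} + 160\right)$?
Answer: $\frac{274055325}{298} \approx 9.1965 \cdot 10^{5}$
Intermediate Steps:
$\left(1272 + 4703\right) \left(\frac{3626}{-596} + 160\right) = 5975 \left(3626 \left(- \frac{1}{596}\right) + 160\right) = 5975 \left(- \frac{1813}{298} + 160\right) = 5975 \cdot \frac{45867}{298} = \frac{274055325}{298}$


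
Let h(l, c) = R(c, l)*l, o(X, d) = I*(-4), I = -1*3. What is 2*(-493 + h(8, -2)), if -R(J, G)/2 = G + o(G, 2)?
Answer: -1626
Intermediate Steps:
I = -3
o(X, d) = 12 (o(X, d) = -3*(-4) = 12)
R(J, G) = -24 - 2*G (R(J, G) = -2*(G + 12) = -2*(12 + G) = -24 - 2*G)
h(l, c) = l*(-24 - 2*l) (h(l, c) = (-24 - 2*l)*l = l*(-24 - 2*l))
2*(-493 + h(8, -2)) = 2*(-493 - 2*8*(12 + 8)) = 2*(-493 - 2*8*20) = 2*(-493 - 320) = 2*(-813) = -1626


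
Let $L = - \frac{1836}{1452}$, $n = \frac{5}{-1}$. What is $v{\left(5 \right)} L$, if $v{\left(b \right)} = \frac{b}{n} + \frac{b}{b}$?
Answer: $0$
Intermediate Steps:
$n = -5$ ($n = 5 \left(-1\right) = -5$)
$L = - \frac{153}{121}$ ($L = \left(-1836\right) \frac{1}{1452} = - \frac{153}{121} \approx -1.2645$)
$v{\left(b \right)} = 1 - \frac{b}{5}$ ($v{\left(b \right)} = \frac{b}{-5} + \frac{b}{b} = b \left(- \frac{1}{5}\right) + 1 = - \frac{b}{5} + 1 = 1 - \frac{b}{5}$)
$v{\left(5 \right)} L = \left(1 - 1\right) \left(- \frac{153}{121}\right) = 0 \left(- \frac{153}{121}\right) = 0$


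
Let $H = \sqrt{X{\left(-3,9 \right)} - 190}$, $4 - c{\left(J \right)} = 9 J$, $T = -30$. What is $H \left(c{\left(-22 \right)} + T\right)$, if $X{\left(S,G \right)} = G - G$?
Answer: $172 i \sqrt{190} \approx 2370.9 i$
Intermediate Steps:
$X{\left(S,G \right)} = 0$
$c{\left(J \right)} = 4 - 9 J$
$H = i \sqrt{190}$ ($H = \sqrt{0 - 190} = \sqrt{-190} = i \sqrt{190} \approx 13.784 i$)
$H \left(c{\left(-22 \right)} + T\right) = i \sqrt{190} \left(\left(4 - -198\right) - 30\right) = i \sqrt{190} \left(\left(4 + 198\right) - 30\right) = i \sqrt{190} \left(202 - 30\right) = i \sqrt{190} \cdot 172 = 172 i \sqrt{190}$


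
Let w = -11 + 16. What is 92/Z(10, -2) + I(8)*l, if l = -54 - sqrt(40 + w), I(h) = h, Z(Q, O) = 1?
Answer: -340 - 24*sqrt(5) ≈ -393.67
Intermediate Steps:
w = 5
l = -54 - 3*sqrt(5) (l = -54 - sqrt(40 + 5) = -54 - sqrt(45) = -54 - 3*sqrt(5) ≈ -60.708)
92/Z(10, -2) + I(8)*l = 92/1 + 8*(-54 - 3*sqrt(5)) = 92*1 + (-432 - 24*sqrt(5)) = 92 + (-432 - 24*sqrt(5)) = -340 - 24*sqrt(5)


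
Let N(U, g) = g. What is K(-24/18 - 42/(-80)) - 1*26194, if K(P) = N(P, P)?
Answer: -3143377/120 ≈ -26195.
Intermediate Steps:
K(P) = P
K(-24/18 - 42/(-80)) - 1*26194 = (-24/18 - 42/(-80)) - 1*26194 = (-24*1/18 - 42*(-1/80)) - 26194 = (-4/3 + 21/40) - 26194 = -97/120 - 26194 = -3143377/120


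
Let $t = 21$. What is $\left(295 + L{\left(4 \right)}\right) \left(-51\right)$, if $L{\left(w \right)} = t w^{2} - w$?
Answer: $-31977$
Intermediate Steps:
$L{\left(w \right)} = - w + 21 w^{2}$ ($L{\left(w \right)} = 21 w^{2} - w = - w + 21 w^{2}$)
$\left(295 + L{\left(4 \right)}\right) \left(-51\right) = \left(295 + 4 \left(-1 + 21 \cdot 4\right)\right) \left(-51\right) = \left(295 + 4 \left(-1 + 84\right)\right) \left(-51\right) = \left(295 + 4 \cdot 83\right) \left(-51\right) = \left(295 + 332\right) \left(-51\right) = 627 \left(-51\right) = -31977$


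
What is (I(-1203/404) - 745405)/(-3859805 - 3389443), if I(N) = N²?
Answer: 121660575271/1183193261568 ≈ 0.10282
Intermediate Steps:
(I(-1203/404) - 745405)/(-3859805 - 3389443) = ((-1203/404)² - 745405)/(-3859805 - 3389443) = ((-1203*1/404)² - 745405)/(-7249248) = ((-1203/404)² - 745405)*(-1/7249248) = (1447209/163216 - 745405)*(-1/7249248) = -121660575271/163216*(-1/7249248) = 121660575271/1183193261568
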